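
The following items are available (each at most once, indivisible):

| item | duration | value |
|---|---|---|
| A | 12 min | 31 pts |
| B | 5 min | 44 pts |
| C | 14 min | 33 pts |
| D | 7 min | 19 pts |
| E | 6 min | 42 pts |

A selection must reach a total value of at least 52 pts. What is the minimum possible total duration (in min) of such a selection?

11

Subsets with value ≥ 52, sorted by total duration:
- B+E: duration 11, value 86
- B+D: duration 12, value 63
- D+E: duration 13, value 61
- A+B: duration 17, value 75
Minimum duration: 11 min.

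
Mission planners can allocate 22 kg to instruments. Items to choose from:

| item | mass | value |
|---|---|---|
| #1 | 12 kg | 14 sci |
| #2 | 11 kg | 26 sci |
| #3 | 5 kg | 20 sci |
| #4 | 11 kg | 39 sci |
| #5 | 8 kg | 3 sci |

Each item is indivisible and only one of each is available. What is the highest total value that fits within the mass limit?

65 sci

Check high-value combinations within 22 kg:
- #2+#4: mass 11+11=22, value 26+39=65
- #3+#4: mass 5+11=16, value 20+39=59
- #2+#3: mass 11+5=16, value 26+20=46
- #4+#5: mass 11+8=19, value 39+3=42
Best: 65 sci.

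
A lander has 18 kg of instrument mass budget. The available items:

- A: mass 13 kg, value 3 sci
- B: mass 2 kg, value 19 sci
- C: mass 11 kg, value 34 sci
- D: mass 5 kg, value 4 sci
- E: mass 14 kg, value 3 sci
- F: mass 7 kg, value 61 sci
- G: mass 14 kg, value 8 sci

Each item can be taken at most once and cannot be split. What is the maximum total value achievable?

95 sci

Check high-value combinations within 18 kg:
- C+F: mass 11+7=18, value 34+61=95
- B+D+F: mass 2+5+7=14, value 19+4+61=84
- B+F: mass 2+7=9, value 19+61=80
Best: 95 sci.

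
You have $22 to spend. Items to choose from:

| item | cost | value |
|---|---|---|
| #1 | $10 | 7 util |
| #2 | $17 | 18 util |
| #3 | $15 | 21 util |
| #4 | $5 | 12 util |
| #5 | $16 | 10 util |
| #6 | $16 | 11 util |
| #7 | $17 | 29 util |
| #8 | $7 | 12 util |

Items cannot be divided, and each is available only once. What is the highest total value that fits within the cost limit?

41 util

Check high-value combinations within $22:
- #4+#7: cost 5+17=22, value 12+29=41
- #3+#4: cost 15+5=20, value 21+12=33
- #3+#8: cost 15+7=22, value 21+12=33
- #1+#4+#8: cost 10+5+7=22, value 7+12+12=31
Best: 41 util.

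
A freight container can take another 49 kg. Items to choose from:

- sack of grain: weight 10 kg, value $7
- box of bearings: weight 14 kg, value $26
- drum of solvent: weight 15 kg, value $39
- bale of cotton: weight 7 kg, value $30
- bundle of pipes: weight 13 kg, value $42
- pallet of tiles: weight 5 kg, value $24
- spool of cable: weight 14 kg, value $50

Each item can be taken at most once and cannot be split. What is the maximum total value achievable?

$161

This is a 0/1 knapsack; check combinations near the capacity.
- drum of solvent+bale of cotton+bundle of pipes+spool of cable: weight 15+7+13+14=49, value 39+30+42+50=161
- drum of solvent+bundle of pipes+pallet of tiles+spool of cable: weight 15+13+5+14=47, value 39+42+24+50=155
- sack of grain+bale of cotton+bundle of pipes+pallet of tiles+spool of cable: weight 10+7+13+5+14=49, value 7+30+42+24+50=153
- box of bearings+bale of cotton+bundle of pipes+spool of cable: weight 14+7+13+14=48, value 26+30+42+50=148
- bale of cotton+bundle of pipes+pallet of tiles+spool of cable: weight 7+13+5+14=39, value 30+42+24+50=146
Best: $161.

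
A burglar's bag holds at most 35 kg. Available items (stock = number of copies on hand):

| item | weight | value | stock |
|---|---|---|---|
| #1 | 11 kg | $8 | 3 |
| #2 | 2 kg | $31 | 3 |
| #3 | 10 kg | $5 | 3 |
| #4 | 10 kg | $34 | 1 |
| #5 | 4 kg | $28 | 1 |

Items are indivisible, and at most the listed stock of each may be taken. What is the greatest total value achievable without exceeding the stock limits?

$163

Top feasible selections:
- 1×#1 + 3×#2 + 1×#4 + 1×#5: weight 31, value 163
- 3×#2 + 1×#3 + 1×#4 + 1×#5: weight 30, value 160
Best: $163.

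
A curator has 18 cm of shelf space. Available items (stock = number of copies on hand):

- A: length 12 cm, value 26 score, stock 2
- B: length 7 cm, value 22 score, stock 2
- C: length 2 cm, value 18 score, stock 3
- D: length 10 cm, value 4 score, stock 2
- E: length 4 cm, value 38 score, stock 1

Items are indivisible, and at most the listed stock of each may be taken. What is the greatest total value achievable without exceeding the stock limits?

Best selections within length 18 and stock limits:
- 1×B + 3×C + 1×E: length 17, value 114
- 1×B + 2×C + 1×E: length 15, value 96
- 3×C + 1×E: length 10, value 92
- 2×B + 1×E: length 18, value 82
Best: 114 score.

114 score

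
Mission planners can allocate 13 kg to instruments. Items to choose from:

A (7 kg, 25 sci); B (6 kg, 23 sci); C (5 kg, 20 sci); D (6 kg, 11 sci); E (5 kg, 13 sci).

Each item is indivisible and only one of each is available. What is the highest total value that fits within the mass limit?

48 sci

Check high-value combinations within 13 kg:
- A+B: mass 7+6=13, value 25+23=48
- A+C: mass 7+5=12, value 25+20=45
- B+C: mass 6+5=11, value 23+20=43
Best: 48 sci.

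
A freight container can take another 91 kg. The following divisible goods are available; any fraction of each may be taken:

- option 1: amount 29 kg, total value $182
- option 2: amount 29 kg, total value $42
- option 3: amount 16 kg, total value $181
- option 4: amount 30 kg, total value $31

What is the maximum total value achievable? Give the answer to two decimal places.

422.57

Take in order of value per unit:
- option 3 (181/16 per unit): all 16 → value 181, running total 181.00
- option 1 (182/29 per unit): all 29 → value 182, running total 363.00
- option 2 (42/29 per unit): all 29 → value 42, running total 405.00
- option 4 (31/30 per unit): 17 of 30 → value 17×31/30 = 17.5667, running total 422.57
Total 422.57.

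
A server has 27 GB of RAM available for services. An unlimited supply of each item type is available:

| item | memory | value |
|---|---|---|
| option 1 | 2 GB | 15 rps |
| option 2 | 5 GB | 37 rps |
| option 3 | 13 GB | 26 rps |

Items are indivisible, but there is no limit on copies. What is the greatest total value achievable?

Best value-per-unit is option 1 at 15/2; filling with it alone gives 13×15 = 195.
Optimal mix: 11×option 1 + 1×option 2 → memory 27, value 202.

202 rps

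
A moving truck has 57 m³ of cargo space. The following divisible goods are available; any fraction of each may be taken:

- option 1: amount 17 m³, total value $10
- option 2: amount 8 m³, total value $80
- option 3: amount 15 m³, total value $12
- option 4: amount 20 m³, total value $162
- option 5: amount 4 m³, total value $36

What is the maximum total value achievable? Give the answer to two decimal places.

295.88

Take in order of value per unit:
- option 2 (80/8 per unit): all 8 → value 80, running total 80.00
- option 5 (36/4 per unit): all 4 → value 36, running total 116.00
- option 4 (162/20 per unit): all 20 → value 162, running total 278.00
- option 3 (12/15 per unit): all 15 → value 12, running total 290.00
- option 1 (10/17 per unit): 10 of 17 → value 10×10/17 = 5.8824, running total 295.88
Total 295.88.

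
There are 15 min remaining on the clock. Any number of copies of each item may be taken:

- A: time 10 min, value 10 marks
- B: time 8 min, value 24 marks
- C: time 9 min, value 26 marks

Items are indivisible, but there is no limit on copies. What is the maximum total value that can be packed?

Best value-per-unit is B at 24/8; filling with it alone gives 1×24 = 24.
Optimal mix: 1×C → time 9, value 26.

26 marks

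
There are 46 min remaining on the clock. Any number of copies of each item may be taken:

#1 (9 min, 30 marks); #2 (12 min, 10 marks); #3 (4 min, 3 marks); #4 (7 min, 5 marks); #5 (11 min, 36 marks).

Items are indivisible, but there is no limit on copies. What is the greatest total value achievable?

150 marks

Best value-per-unit is #1 at 30/9, and filling with it alone uses time 5×9=45. No mix of the others beats 5×30 = 150.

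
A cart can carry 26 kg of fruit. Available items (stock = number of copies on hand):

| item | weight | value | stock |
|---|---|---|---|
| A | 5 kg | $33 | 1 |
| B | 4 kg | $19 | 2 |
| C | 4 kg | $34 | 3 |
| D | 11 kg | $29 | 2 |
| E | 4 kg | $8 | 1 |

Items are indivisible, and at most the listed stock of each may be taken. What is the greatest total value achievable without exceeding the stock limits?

Best selections within weight 26 and stock limits:
- 1×A + 2×B + 3×C: weight 25, value 173
- 1×A + 1×B + 3×C + 1×E: weight 25, value 162
- 1×A + 1×B + 3×C: weight 21, value 154
Best: $173.

$173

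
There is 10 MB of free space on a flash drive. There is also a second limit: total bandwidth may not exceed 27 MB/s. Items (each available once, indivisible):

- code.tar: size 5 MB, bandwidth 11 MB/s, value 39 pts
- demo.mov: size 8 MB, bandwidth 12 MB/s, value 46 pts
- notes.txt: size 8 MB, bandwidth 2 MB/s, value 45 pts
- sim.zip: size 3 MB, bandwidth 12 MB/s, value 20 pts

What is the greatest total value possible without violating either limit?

59 pts

Feasible sets respecting both limits:
- code.tar+sim.zip: size 8, bandwidth 23, value 59
- demo.mov: size 8, bandwidth 12, value 46
- notes.txt: size 8, bandwidth 2, value 45
- code.tar: size 5, bandwidth 11, value 39
Best: 59 pts.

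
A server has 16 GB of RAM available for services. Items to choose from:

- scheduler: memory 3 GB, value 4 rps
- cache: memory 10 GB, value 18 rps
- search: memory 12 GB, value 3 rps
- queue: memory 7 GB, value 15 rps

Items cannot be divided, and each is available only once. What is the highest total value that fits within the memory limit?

Check high-value combinations within 16 GB:
- scheduler+cache: memory 3+10=13, value 4+18=22
- scheduler+queue: memory 3+7=10, value 4+15=19
- cache: memory 10, value 18
- queue: memory 7, value 15
Best: 22 rps.

22 rps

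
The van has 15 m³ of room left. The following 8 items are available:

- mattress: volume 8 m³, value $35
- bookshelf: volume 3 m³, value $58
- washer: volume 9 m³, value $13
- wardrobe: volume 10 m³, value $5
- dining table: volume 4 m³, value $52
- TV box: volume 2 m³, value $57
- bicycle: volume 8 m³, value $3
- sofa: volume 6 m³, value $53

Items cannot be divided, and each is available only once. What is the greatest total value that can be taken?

This is a 0/1 knapsack; check combinations near the capacity.
- bookshelf+dining table+TV box+sofa: volume 3+4+2+6=15, value 58+52+57+53=220
- bookshelf+TV box+sofa: volume 3+2+6=11, value 58+57+53=168
- bookshelf+dining table+TV box: volume 3+4+2=9, value 58+52+57=167
- bookshelf+dining table+sofa: volume 3+4+6=13, value 58+52+53=163
- dining table+TV box+sofa: volume 4+2+6=12, value 52+57+53=162
Best: $220.

$220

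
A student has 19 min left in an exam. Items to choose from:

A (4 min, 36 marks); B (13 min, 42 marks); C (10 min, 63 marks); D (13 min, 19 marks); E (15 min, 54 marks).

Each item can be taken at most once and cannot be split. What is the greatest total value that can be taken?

Check high-value combinations within 19 min:
- A+C: time 4+10=14, value 36+63=99
- A+E: time 4+15=19, value 36+54=90
- A+B: time 4+13=17, value 36+42=78
- C: time 10, value 63
Best: 99 marks.

99 marks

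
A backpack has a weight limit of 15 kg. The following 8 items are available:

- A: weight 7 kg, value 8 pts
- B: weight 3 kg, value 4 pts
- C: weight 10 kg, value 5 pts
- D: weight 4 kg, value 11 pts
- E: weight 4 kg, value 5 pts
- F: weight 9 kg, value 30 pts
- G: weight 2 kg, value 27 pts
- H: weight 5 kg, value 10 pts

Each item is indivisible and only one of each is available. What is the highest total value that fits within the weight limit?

68 pts

Check high-value combinations within 15 kg:
- D+F+G: weight 4+9+2=15, value 11+30+27=68
- E+F+G: weight 4+9+2=15, value 5+30+27=62
- B+F+G: weight 3+9+2=14, value 4+30+27=61
- F+G: weight 9+2=11, value 30+27=57
- D+E+G+H: weight 4+4+2+5=15, value 11+5+27+10=53
Best: 68 pts.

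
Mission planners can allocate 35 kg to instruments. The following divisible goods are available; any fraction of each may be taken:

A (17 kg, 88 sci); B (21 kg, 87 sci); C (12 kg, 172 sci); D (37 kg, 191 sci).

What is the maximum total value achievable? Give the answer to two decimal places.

Take in order of value per unit:
- C (172/12 per unit): all 12 → value 172, running total 172.00
- A (88/17 per unit): all 17 → value 88, running total 260.00
- D (191/37 per unit): 6 of 37 → value 6×191/37 = 30.9730, running total 290.97
Total 290.97.

290.97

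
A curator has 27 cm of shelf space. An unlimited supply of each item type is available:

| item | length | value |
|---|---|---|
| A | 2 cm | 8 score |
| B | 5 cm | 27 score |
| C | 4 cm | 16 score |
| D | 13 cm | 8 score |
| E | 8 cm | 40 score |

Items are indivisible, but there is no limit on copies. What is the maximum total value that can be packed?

143 score

Best value-per-unit is B at 27/5; filling with it alone gives 5×27 = 135.
Optimal mix: 1×A + 5×B → length 27, value 143.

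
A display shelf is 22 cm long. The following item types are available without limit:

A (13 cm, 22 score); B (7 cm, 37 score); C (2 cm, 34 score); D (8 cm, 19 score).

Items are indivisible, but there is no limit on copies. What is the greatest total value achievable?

374 score

Best value-per-unit is C at 34/2, and filling with it alone uses length 11×2=22. No mix of the others beats 11×34 = 374.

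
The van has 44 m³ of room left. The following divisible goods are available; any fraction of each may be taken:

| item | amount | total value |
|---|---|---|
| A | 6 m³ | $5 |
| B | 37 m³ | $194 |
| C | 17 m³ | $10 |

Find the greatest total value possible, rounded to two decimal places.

Take in order of value per unit:
- B (194/37 per unit): all 37 → value 194, running total 194.00
- A (5/6 per unit): all 6 → value 5, running total 199.00
- C (10/17 per unit): 1 of 17 → value 1×10/17 = 0.5882, running total 199.59
Total 199.59.

199.59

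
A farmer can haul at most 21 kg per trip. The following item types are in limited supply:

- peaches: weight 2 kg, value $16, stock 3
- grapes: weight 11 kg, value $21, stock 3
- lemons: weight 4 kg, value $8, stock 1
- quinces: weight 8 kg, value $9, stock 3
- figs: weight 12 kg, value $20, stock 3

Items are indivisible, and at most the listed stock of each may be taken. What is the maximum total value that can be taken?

Top feasible selections:
- 3×peaches + 1×grapes + 1×lemons: weight 21, value 77
- 3×peaches + 1×grapes: weight 17, value 69
- 3×peaches + 1×figs: weight 18, value 68
- 3×peaches + 1×lemons + 1×quinces: weight 18, value 65
Best: $77.

$77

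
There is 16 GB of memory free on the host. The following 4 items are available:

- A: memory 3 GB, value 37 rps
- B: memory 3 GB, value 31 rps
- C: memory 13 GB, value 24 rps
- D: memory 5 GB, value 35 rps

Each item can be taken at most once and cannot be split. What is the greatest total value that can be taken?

Check high-value combinations within 16 GB:
- A+B+D: memory 3+3+5=11, value 37+31+35=103
- A+D: memory 3+5=8, value 37+35=72
- A+B: memory 3+3=6, value 37+31=68
- B+D: memory 3+5=8, value 31+35=66
- A+C: memory 3+13=16, value 37+24=61
Best: 103 rps.

103 rps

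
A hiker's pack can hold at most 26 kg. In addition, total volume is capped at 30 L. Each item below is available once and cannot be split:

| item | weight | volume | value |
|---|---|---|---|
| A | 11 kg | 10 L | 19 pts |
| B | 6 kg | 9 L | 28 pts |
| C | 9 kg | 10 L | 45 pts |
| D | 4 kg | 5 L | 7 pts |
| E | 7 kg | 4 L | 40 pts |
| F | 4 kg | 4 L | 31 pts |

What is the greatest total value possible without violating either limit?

144 pts

Feasible sets respecting both limits:
- B+C+E+F: weight 26, volume 27, value 144
- C+D+E+F: weight 24, volume 23, value 123
- B+C+D+E: weight 26, volume 28, value 120
Best: 144 pts.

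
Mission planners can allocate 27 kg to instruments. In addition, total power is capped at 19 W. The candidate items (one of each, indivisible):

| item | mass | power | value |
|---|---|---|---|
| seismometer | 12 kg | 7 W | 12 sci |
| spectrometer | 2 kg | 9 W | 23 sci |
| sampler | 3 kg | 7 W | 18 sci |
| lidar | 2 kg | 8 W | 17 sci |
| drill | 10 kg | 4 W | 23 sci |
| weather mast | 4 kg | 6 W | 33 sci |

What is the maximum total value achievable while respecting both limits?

Feasible sets respecting both limits:
- spectrometer+drill+weather mast: mass 16, power 19, value 79
- sampler+drill+weather mast: mass 17, power 17, value 74
- lidar+drill+weather mast: mass 16, power 18, value 73
Best: 79 sci.

79 sci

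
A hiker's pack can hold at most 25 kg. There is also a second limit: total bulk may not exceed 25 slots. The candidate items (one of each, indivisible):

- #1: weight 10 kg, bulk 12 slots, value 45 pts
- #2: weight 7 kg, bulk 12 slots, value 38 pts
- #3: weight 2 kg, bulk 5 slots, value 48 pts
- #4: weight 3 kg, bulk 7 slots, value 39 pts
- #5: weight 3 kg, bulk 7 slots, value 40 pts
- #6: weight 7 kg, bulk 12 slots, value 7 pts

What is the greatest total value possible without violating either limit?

133 pts

Feasible sets respecting both limits:
- #1+#3+#5: weight 15, bulk 24, value 133
- #1+#3+#4: weight 15, bulk 24, value 132
- #3+#4+#5: weight 8, bulk 19, value 127
Best: 133 pts.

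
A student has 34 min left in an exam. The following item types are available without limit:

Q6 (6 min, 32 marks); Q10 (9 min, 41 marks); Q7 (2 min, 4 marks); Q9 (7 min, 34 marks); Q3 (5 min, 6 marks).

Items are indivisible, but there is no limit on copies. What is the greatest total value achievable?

Best value-per-unit is Q6 at 32/6; filling with it alone gives 5×32 = 160.
Optimal mix: 3×Q6 + 1×Q10 + 1×Q9 → time 34, value 171.

171 marks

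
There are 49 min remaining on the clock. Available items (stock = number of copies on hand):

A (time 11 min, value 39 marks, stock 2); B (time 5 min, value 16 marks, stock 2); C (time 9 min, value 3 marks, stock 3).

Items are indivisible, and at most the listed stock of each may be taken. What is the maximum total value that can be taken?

Top feasible selections:
- 2×A + 2×B + 1×C: time 41, value 113
- 2×A + 2×B: time 32, value 110
- 2×A + 1×B + 2×C: time 45, value 100
Best: 113 marks.

113 marks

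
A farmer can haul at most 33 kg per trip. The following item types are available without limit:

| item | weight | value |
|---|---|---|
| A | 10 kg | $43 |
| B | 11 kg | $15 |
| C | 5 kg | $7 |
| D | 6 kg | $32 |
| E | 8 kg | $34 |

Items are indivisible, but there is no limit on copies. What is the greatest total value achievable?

Best value-per-unit is D at 32/6; filling with it alone gives 5×32 = 160.
Optimal mix: 4×D + 1×E → weight 32, value 162.

$162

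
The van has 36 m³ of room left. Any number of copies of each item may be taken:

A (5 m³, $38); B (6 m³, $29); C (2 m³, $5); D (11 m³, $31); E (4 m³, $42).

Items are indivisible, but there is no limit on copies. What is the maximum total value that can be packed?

$378

Best value-per-unit is E at 42/4, and filling with it alone uses volume 9×4=36. No mix of the others beats 9×42 = 378.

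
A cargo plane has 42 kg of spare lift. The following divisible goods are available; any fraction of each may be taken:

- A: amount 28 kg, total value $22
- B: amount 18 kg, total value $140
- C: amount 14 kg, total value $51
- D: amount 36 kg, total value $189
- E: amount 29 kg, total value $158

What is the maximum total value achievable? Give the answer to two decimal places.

Take in order of value per unit:
- B (140/18 per unit): all 18 → value 140, running total 140.00
- E (158/29 per unit): 24 of 29 → value 24×158/29 = 130.7586, running total 270.76
Total 270.76.

270.76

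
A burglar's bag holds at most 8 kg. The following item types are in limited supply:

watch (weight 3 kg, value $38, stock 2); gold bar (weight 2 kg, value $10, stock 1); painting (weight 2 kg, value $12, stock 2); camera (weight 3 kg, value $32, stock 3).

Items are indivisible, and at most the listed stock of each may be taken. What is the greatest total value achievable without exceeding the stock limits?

Top feasible selections:
- 2×watch + 1×painting: weight 8, value 88
- 2×watch + 1×gold bar: weight 8, value 86
Best: $88.

$88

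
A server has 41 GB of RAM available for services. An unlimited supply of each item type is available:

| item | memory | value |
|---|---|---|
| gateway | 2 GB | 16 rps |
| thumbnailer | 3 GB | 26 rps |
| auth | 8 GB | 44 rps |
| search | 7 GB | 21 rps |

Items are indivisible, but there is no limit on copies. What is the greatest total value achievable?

354 rps

Best value-per-unit is thumbnailer at 26/3; filling with it alone gives 13×26 = 338.
Optimal mix: 1×gateway + 13×thumbnailer → memory 41, value 354.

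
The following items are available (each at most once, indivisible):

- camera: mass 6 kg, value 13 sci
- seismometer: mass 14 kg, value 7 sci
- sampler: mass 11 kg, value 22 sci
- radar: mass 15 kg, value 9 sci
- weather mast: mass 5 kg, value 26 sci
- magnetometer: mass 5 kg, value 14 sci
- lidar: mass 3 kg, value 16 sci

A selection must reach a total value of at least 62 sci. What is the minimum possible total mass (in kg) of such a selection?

19

Subsets with value ≥ 62, sorted by total mass:
- camera+weather mast+magnetometer+lidar: mass 19, value 69
- sampler+weather mast+lidar: mass 19, value 64
- sampler+weather mast+magnetometer: mass 21, value 62
- sampler+weather mast+magnetometer+lidar: mass 24, value 78
Minimum mass: 19 kg.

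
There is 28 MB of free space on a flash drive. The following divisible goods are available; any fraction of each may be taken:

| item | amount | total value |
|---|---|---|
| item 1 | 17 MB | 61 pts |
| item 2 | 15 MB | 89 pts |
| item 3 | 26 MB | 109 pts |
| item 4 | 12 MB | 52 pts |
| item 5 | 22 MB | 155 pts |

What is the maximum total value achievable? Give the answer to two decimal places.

190.60

Take in order of value per unit:
- item 5 (155/22 per unit): all 22 → value 155, running total 155.00
- item 2 (89/15 per unit): 6 of 15 → value 6×89/15 = 35.6000, running total 190.60
Total 190.60.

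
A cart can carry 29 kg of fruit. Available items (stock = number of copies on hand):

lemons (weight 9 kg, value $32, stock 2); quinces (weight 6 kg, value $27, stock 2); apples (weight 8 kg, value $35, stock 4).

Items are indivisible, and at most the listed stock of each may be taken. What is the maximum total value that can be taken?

$124

Best selections within weight 29 and stock limits:
- 2×quinces + 2×apples: weight 28, value 124
- 1×lemons + 2×quinces + 1×apples: weight 29, value 121
- 3×apples: weight 24, value 105
Best: $124.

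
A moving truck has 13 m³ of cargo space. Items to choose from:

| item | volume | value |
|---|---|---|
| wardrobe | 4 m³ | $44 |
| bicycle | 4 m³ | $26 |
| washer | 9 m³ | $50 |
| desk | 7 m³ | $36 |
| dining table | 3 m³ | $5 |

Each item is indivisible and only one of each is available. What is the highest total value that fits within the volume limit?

$94

Check high-value combinations within 13 m³:
- wardrobe+washer: volume 4+9=13, value 44+50=94
- wardrobe+desk: volume 4+7=11, value 44+36=80
- bicycle+washer: volume 4+9=13, value 26+50=76
- wardrobe+bicycle+dining table: volume 4+4+3=11, value 44+26+5=75
Best: $94.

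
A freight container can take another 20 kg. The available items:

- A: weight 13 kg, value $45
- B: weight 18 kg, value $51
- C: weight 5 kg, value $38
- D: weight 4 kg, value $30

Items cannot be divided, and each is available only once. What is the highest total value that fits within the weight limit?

Check high-value combinations within 20 kg:
- A+C: weight 13+5=18, value 45+38=83
- A+D: weight 13+4=17, value 45+30=75
- C+D: weight 5+4=9, value 38+30=68
- B: weight 18, value 51
Best: $83.

$83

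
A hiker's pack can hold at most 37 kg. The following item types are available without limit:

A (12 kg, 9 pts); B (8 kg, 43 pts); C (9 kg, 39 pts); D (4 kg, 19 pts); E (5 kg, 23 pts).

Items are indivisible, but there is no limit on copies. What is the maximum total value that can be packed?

195 pts

Best value-per-unit is B at 43/8; filling with it alone gives 4×43 = 172.
Optimal mix: 4×B + 1×E → weight 37, value 195.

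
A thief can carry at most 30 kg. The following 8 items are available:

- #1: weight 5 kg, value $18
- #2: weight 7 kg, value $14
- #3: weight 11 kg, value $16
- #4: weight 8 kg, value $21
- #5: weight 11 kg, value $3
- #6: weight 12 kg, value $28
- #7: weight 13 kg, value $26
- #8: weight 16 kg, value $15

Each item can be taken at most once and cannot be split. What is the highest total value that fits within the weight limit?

$72

Check high-value combinations within 30 kg:
- #1+#6+#7: weight 5+12+13=30, value 18+28+26=72
- #1+#4+#6: weight 5+8+12=25, value 18+21+28=67
- #1+#4+#7: weight 5+8+13=26, value 18+21+26=65
Best: $72.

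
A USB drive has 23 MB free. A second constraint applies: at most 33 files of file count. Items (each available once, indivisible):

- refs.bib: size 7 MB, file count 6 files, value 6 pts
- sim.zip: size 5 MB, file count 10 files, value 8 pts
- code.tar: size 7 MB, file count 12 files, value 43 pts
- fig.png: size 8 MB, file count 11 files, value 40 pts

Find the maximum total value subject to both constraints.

Feasible sets respecting both limits:
- sim.zip+code.tar+fig.png: size 20, file count 33, value 91
- refs.bib+code.tar+fig.png: size 22, file count 29, value 89
- code.tar+fig.png: size 15, file count 23, value 83
Best: 91 pts.

91 pts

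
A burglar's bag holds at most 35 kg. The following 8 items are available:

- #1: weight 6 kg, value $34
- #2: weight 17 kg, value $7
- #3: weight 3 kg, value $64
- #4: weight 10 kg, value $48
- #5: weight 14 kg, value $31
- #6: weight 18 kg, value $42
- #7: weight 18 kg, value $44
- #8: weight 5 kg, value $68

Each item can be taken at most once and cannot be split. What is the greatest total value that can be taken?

Check high-value combinations within 35 kg:
- #1+#3+#4+#8: weight 6+3+10+5=24, value 34+64+48+68=214
- #3+#4+#5+#8: weight 3+10+14+5=32, value 64+48+31+68=211
- #1+#3+#7+#8: weight 6+3+18+5=32, value 34+64+44+68=210
Best: $214.

$214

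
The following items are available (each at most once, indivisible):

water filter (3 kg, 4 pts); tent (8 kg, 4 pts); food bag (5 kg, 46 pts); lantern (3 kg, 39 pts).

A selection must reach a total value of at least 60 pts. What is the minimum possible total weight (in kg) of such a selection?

Subsets with value ≥ 60, sorted by total weight:
- food bag+lantern: weight 8, value 85
- water filter+food bag+lantern: weight 11, value 89
- tent+food bag+lantern: weight 16, value 89
- water filter+tent+food bag+lantern: weight 19, value 93
Minimum weight: 8 kg.

8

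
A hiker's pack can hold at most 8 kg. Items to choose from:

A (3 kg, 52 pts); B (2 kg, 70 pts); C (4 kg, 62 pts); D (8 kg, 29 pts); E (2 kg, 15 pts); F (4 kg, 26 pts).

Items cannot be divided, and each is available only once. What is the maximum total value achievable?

147 pts

This is a 0/1 knapsack; check combinations near the capacity.
- B+C+E: weight 2+4+2=8, value 70+62+15=147
- A+B+E: weight 3+2+2=7, value 52+70+15=137
- B+C: weight 2+4=6, value 70+62=132
Best: 147 pts.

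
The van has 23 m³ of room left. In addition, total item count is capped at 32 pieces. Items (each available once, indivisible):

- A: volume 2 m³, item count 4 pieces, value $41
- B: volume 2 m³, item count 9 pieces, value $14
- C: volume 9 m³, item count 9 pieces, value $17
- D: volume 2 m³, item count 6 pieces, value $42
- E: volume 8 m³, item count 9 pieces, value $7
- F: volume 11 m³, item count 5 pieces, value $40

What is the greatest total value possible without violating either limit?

Feasible sets respecting both limits:
- A+B+D+F: volume 17, item count 24, value 137
- A+D+E+F: volume 23, item count 24, value 130
- A+D+F: volume 15, item count 15, value 123
- A+B+C+D: volume 15, item count 28, value 114
Best: $137.

$137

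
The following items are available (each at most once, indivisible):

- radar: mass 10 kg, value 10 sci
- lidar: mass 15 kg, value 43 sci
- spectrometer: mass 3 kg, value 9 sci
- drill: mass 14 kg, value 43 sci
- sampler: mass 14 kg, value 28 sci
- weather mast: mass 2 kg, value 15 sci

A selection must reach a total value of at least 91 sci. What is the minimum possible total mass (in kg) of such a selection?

Subsets with value ≥ 91, sorted by total mass:
- lidar+drill+weather mast: mass 31, value 101
- lidar+spectrometer+drill: mass 32, value 95
Minimum mass: 31 kg.

31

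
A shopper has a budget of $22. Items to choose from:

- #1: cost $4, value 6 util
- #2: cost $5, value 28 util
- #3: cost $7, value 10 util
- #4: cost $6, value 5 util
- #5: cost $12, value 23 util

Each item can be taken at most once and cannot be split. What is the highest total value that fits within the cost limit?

57 util

Check high-value combinations within $22:
- #1+#2+#5: cost 4+5+12=21, value 6+28+23=57
- #2+#5: cost 5+12=17, value 28+23=51
- #1+#2+#3+#4: cost 4+5+7+6=22, value 6+28+10+5=49
Best: 57 util.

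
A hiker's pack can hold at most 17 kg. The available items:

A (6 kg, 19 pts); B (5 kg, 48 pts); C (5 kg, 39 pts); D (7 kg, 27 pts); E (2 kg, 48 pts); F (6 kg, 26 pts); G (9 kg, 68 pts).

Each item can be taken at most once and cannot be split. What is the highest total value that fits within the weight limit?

Check high-value combinations within 17 kg:
- B+E+G: weight 5+2+9=16, value 48+48+68=164
- C+E+G: weight 5+2+9=16, value 39+48+68=155
- E+F+G: weight 2+6+9=17, value 48+26+68=142
Best: 164 pts.

164 pts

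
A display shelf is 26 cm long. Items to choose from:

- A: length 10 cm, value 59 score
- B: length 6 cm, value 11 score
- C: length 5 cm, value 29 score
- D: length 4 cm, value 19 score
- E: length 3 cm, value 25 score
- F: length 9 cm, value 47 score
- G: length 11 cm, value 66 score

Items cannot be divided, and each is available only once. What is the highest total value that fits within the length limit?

154 score

This is a 0/1 knapsack; check combinations near the capacity.
- A+C+G: length 10+5+11=26, value 59+29+66=154
- A+E+G: length 10+3+11=24, value 59+25+66=150
- A+D+E+F: length 10+4+3+9=26, value 59+19+25+47=150
Best: 154 score.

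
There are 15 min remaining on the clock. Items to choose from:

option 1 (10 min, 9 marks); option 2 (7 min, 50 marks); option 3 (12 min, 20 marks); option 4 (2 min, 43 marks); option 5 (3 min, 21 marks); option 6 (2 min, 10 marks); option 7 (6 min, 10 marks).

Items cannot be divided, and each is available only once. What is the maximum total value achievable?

124 marks

Check high-value combinations within 15 min:
- option 2+option 4+option 5+option 6: time 7+2+3+2=14, value 50+43+21+10=124
- option 2+option 4+option 5: time 7+2+3=12, value 50+43+21=114
- option 2+option 4+option 6: time 7+2+2=11, value 50+43+10=103
Best: 124 marks.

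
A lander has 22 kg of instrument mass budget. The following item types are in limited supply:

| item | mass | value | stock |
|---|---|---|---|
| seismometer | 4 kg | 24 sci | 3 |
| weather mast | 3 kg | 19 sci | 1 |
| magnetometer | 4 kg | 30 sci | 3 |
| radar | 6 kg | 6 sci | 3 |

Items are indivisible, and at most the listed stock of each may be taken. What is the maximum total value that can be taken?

Top feasible selections:
- 2×seismometer + 3×magnetometer: mass 20, value 138
- 1×seismometer + 1×weather mast + 3×magnetometer: mass 19, value 133
Best: 138 sci.

138 sci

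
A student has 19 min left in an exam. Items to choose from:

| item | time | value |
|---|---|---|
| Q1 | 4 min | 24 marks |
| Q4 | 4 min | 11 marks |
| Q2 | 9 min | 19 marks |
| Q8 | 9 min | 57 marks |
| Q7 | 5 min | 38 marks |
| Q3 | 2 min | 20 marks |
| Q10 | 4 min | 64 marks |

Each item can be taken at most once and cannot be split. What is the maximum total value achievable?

Check high-value combinations within 19 min:
- Q1+Q8+Q3+Q10: time 4+9+2+4=19, value 24+57+20+64=165
- Q8+Q7+Q10: time 9+5+4=18, value 57+38+64=159
- Q1+Q4+Q7+Q3+Q10: time 4+4+5+2+4=19, value 24+11+38+20+64=157
Best: 165 marks.

165 marks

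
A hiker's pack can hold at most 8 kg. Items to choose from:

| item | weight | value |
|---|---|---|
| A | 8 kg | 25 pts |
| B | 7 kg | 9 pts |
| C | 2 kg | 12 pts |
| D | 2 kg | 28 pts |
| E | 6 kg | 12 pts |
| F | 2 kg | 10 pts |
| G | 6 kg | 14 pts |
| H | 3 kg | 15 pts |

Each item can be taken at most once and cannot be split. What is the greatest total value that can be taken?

55 pts

This is a 0/1 knapsack; check combinations near the capacity.
- C+D+H: weight 2+2+3=7, value 12+28+15=55
- D+F+H: weight 2+2+3=7, value 28+10+15=53
- C+D+F: weight 2+2+2=6, value 12+28+10=50
- D+H: weight 2+3=5, value 28+15=43
Best: 55 pts.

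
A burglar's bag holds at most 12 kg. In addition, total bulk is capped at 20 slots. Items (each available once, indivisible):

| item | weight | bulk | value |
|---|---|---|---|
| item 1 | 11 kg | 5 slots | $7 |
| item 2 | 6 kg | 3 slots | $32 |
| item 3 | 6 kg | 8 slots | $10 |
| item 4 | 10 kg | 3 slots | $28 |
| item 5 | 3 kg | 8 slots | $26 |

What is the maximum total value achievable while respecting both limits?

Feasible sets respecting both limits:
- item 2+item 5: weight 9, bulk 11, value 58
- item 2+item 3: weight 12, bulk 11, value 42
- item 3+item 5: weight 9, bulk 16, value 36
Best: $58.

$58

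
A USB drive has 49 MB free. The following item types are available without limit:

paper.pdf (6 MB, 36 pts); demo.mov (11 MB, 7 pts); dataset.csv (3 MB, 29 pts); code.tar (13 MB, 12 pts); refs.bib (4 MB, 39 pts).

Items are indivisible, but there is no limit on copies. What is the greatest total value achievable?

Best value-per-unit is refs.bib at 39/4; filling with it alone gives 12×39 = 468.
Optimal mix: 3×dataset.csv + 10×refs.bib → size 49, value 477.

477 pts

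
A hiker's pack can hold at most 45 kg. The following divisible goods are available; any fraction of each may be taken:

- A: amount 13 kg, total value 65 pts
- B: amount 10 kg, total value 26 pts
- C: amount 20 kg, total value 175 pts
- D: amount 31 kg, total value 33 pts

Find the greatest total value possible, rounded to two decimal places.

Take in order of value per unit:
- C (175/20 per unit): all 20 → value 175, running total 175.00
- A (65/13 per unit): all 13 → value 65, running total 240.00
- B (26/10 per unit): all 10 → value 26, running total 266.00
- D (33/31 per unit): 2 of 31 → value 2×33/31 = 2.1290, running total 268.13
Total 268.13.

268.13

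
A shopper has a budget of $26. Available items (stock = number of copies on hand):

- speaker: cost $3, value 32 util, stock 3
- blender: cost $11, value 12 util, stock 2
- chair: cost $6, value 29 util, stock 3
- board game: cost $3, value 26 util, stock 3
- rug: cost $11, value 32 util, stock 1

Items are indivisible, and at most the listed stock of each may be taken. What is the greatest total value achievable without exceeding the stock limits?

Top feasible selections:
- 3×speaker + 1×chair + 3×board game: cost 24, value 203
- 3×speaker + 2×chair + 1×board game: cost 24, value 180
- 3×speaker + 2×board game + 1×rug: cost 26, value 180
Best: 203 util.

203 util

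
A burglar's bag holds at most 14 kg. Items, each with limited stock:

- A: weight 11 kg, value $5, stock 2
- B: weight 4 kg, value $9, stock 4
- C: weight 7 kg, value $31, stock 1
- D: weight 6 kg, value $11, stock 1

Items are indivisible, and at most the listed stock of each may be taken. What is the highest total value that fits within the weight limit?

Best selections within weight 14 and stock limits:
- 1×C + 1×D: weight 13, value 42
- 1×B + 1×C: weight 11, value 40
Best: $42.

$42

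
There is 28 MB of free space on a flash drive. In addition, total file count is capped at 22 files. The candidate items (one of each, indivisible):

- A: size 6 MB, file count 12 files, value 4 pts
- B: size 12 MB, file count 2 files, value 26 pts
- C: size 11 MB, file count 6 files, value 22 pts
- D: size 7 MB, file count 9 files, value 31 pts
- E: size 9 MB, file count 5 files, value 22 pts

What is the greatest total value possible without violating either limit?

Feasible sets respecting both limits:
- B+D+E: size 28, file count 16, value 79
- C+D+E: size 27, file count 20, value 75
- B+D: size 19, file count 11, value 57
- C+D: size 18, file count 15, value 53
Best: 79 pts.

79 pts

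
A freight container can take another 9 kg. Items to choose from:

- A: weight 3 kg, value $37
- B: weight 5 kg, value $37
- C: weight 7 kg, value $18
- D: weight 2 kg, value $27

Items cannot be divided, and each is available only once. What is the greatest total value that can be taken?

$74

This is a 0/1 knapsack; check combinations near the capacity.
- A+B: weight 3+5=8, value 37+37=74
- A+D: weight 3+2=5, value 37+27=64
- B+D: weight 5+2=7, value 37+27=64
- C+D: weight 7+2=9, value 18+27=45
Best: $74.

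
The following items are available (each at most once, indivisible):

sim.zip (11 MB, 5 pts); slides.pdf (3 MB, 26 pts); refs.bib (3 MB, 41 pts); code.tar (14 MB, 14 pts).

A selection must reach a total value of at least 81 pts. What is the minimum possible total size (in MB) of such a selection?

20

Subsets with value ≥ 81, sorted by total size:
- slides.pdf+refs.bib+code.tar: size 20, value 81
- sim.zip+slides.pdf+refs.bib+code.tar: size 31, value 86
Minimum size: 20 MB.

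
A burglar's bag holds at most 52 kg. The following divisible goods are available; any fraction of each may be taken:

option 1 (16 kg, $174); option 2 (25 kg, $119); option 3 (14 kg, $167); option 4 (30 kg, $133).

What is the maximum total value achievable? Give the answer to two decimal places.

Take in order of value per unit:
- option 3 (167/14 per unit): all 14 → value 167, running total 167.00
- option 1 (174/16 per unit): all 16 → value 174, running total 341.00
- option 2 (119/25 per unit): 22 of 25 → value 22×119/25 = 104.7200, running total 445.72
Total 445.72.

445.72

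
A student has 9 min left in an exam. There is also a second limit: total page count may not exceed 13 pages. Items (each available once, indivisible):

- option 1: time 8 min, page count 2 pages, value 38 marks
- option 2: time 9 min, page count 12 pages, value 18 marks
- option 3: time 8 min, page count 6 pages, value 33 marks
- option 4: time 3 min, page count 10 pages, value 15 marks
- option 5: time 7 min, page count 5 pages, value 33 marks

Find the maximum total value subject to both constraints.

Feasible sets respecting both limits:
- option 1: time 8, page count 2, value 38
- option 3: time 8, page count 6, value 33
- option 5: time 7, page count 5, value 33
- option 2: time 9, page count 12, value 18
Best: 38 marks.

38 marks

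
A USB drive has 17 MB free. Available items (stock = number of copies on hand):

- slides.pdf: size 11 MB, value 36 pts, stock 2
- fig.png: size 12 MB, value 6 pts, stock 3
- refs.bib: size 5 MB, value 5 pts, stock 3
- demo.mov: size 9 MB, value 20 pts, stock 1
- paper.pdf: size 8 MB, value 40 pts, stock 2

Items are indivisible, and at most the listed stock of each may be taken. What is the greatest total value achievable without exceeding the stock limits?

80 pts

Top feasible selections:
- 2×paper.pdf: size 16, value 80
- 1×demo.mov + 1×paper.pdf: size 17, value 60
Best: 80 pts.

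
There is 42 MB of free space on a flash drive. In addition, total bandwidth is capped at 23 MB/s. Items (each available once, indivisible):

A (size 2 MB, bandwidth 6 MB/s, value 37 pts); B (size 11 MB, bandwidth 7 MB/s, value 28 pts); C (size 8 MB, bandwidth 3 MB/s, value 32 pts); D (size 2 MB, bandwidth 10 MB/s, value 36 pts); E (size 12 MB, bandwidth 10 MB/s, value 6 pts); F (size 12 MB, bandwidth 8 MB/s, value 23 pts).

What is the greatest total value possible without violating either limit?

Feasible sets respecting both limits:
- A+C+D: size 12, bandwidth 19, value 105
- A+B+D: size 15, bandwidth 23, value 101
- A+B+C: size 21, bandwidth 16, value 97
Best: 105 pts.

105 pts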